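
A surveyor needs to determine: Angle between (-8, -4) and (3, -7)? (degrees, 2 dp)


u.v = 4, |u| = sqrt(80) = 8.9443, |v| = sqrt(58) = 7.6158
cos(theta) = u.v/(|u||v|) = 4/sqrt(4640) = 0.058722
theta = acos(0.058722) = 86.63 degrees

86.63 degrees


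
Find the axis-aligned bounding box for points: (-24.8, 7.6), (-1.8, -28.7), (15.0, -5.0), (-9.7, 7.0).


x range: [-24.8, 15]
y range: [-28.7, 7.6]
Bounding box: (-24.8,-28.7) to (15,7.6)

(-24.8,-28.7) to (15,7.6)


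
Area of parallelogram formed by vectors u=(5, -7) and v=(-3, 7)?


|u x v| = |5*7 - (-7)*(-3)|
= |35 - 21| = 14

14


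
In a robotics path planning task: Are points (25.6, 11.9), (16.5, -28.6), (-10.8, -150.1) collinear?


Cross product: (16.5-25.6)*((-150.1)-11.9) - ((-28.6)-11.9)*((-10.8)-25.6)
= 0

Yes, collinear


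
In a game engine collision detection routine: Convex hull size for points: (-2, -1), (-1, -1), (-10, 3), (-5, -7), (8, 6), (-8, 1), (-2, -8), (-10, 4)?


Convex hull vertices (CCW): (-10, 3), (-5, -7), (-2, -8), (8, 6), (-10, 4)
Count = 5

5


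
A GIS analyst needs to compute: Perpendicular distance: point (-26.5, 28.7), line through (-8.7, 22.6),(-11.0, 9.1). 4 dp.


|cross product| = 254.33
|line direction| = sqrt(187.54) = 13.6945
Distance = 254.33/sqrt(187.54) = 18.5717

18.5717


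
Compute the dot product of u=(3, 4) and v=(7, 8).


u . v = u_x*v_x + u_y*v_y = 3*7 + 4*8
= 21 + 32 = 53

53


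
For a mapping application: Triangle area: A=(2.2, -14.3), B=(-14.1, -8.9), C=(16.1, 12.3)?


Area = |x_A(y_B-y_C) + x_B(y_C-y_A) + x_C(y_A-y_B)|/2
= |(-46.64) + (-375.06) + (-86.94)|/2
= 508.64/2 = 254.32

254.32


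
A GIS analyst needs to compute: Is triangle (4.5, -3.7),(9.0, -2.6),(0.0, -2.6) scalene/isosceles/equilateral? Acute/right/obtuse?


Side lengths squared: AB^2=21.46, BC^2=81, CA^2=21.46
Sorted: [21.46, 21.46, 81]
By sides: Isosceles, By angles: Obtuse

Isosceles, Obtuse


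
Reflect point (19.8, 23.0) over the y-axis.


Reflection over y-axis: (x,y) -> (-x,y)
(19.8, 23) -> (-19.8, 23)

(-19.8, 23)


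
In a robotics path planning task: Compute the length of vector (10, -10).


|u| = sqrt(10^2 + (-10)^2) = sqrt(200) = 14.1421

14.1421


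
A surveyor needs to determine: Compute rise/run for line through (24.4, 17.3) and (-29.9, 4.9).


slope = (y2-y1)/(x2-x1) = (4.9-17.3)/((-29.9)-24.4) = (-12.4)/(-54.3) = 0.2284

0.2284


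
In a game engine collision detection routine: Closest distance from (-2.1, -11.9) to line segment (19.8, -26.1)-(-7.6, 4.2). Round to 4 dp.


Project P onto AB: t = 0.6174 (clamped to [0,1])
Closest point on segment: (2.8837, -7.3933)
Distance: 6.7192

6.7192


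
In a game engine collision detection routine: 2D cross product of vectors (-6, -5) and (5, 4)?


u x v = u_x*v_y - u_y*v_x = (-6)*4 - (-5)*5
= (-24) - (-25) = 1

1


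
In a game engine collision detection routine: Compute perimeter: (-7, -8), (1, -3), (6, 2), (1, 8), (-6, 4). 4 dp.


Sides: (-7, -8)->(1, -3): sqrt(89) = 9.433981, (1, -3)->(6, 2): sqrt(50) = 7.071068, (6, 2)->(1, 8): sqrt(61) = 7.81025, (1, 8)->(-6, 4): sqrt(65) = 8.062258, (-6, 4)->(-7, -8): sqrt(145) = 12.041595
Sum = 44.419152
Perimeter = 44.4192

44.4192


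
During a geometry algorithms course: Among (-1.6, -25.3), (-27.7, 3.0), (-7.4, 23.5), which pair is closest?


d(P0,P1) = 38.4981, d(P0,P2) = 49.1435, d(P1,P2) = 28.8503
Closest: P1 and P2

Closest pair: (-27.7, 3.0) and (-7.4, 23.5), distance = 28.8503


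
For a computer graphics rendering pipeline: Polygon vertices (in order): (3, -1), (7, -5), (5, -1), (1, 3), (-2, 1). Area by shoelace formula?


Shoelace sum: (3*(-5) - 7*(-1)) + (7*(-1) - 5*(-5)) + (5*3 - 1*(-1)) + (1*1 - (-2)*3) + ((-2)*(-1) - 3*1)
= 32
Area = |32|/2 = 16

16


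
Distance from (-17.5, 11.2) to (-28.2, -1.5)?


dx=-10.7, dy=-12.7
d^2 = (-10.7)^2 + (-12.7)^2 = 275.78
d = sqrt(275.78) = 16.6066

16.6066


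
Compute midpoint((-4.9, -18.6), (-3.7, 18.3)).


M = (((-4.9)+(-3.7))/2, ((-18.6)+18.3)/2)
= (-4.3, -0.15)

(-4.3, -0.15)


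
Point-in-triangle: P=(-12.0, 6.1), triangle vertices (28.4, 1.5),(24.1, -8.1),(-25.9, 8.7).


Cross products: AB x AP = -407.62, BC x BP = -103.52, CA x CP = -41.1
All same sign? yes

Yes, inside


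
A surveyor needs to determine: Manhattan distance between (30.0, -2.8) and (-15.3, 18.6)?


|30-(-15.3)| + |(-2.8)-18.6| = 45.3 + 21.4 = 66.7

66.7


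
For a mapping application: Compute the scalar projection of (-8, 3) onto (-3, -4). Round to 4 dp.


u.v = 12, |v| = sqrt(25) = 5
Scalar projection = u.v / |v| = 12 / sqrt(25) = 2.4

2.4


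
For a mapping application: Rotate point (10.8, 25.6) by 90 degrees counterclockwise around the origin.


90° CCW: (x,y) -> (-y, x)
(10.8,25.6) -> (-25.6, 10.8)

(-25.6, 10.8)


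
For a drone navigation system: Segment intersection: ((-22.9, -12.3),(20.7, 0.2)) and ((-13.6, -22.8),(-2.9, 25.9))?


Cross products: d1=565.26, d2=-1424.31, d3=-574.05, d4=1415.52
d1*d2 < 0 and d3*d4 < 0? yes

Yes, they intersect


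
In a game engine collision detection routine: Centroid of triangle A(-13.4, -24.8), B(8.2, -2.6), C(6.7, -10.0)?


Centroid = ((x_A+x_B+x_C)/3, (y_A+y_B+y_C)/3)
= (((-13.4)+8.2+6.7)/3, ((-24.8)+(-2.6)+(-10))/3)
= (0.5, -12.4667)

(0.5, -12.4667)


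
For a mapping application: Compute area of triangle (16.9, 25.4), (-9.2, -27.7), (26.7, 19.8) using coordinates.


Area = |x_A(y_B-y_C) + x_B(y_C-y_A) + x_C(y_A-y_B)|/2
= |(-802.75) + 51.52 + 1417.77|/2
= 666.54/2 = 333.27

333.27


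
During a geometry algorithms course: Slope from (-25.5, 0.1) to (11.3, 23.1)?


slope = (y2-y1)/(x2-x1) = (23.1-0.1)/(11.3-(-25.5)) = 23/36.8 = 0.625

0.625


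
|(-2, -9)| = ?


|u| = sqrt((-2)^2 + (-9)^2) = sqrt(85) = 9.2195

9.2195


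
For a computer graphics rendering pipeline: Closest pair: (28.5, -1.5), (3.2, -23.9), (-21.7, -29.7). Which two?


d(P0,P1) = 33.7913, d(P0,P2) = 57.5785, d(P1,P2) = 25.5666
Closest: P1 and P2

Closest pair: (3.2, -23.9) and (-21.7, -29.7), distance = 25.5666


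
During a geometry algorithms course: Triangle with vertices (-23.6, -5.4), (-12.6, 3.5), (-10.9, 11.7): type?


Side lengths squared: AB^2=200.21, BC^2=70.13, CA^2=453.7
Sorted: [70.13, 200.21, 453.7]
By sides: Scalene, By angles: Obtuse

Scalene, Obtuse


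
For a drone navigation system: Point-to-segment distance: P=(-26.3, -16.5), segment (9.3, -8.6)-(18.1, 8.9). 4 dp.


Project P onto AB: t = 0 (clamped to [0,1])
Closest point on segment: (9.3, -8.6)
Distance: 36.466

36.466


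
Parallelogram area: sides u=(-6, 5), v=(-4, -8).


|u x v| = |(-6)*(-8) - 5*(-4)|
= |48 - (-20)| = 68

68


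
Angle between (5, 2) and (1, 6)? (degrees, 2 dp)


u.v = 17, |u| = sqrt(29) = 5.3852, |v| = sqrt(37) = 6.0828
cos(theta) = u.v/(|u||v|) = 17/sqrt(1073) = 0.518978
theta = acos(0.518978) = 58.74 degrees

58.74 degrees


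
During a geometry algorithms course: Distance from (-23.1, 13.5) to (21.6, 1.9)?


dx=44.7, dy=-11.6
d^2 = 44.7^2 + (-11.6)^2 = 2132.65
d = sqrt(2132.65) = 46.1806

46.1806


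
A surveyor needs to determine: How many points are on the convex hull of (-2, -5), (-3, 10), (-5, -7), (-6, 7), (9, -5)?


Convex hull vertices (CCW): (-6, 7), (-5, -7), (9, -5), (-3, 10)
Count = 4

4


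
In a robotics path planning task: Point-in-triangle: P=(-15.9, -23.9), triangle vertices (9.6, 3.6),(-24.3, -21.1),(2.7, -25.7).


Cross products: AB x AP = 302.4, BC x BP = -36.96, CA x CP = 557.4
All same sign? no

No, outside


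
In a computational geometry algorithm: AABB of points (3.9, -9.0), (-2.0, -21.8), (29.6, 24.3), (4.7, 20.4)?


x range: [-2, 29.6]
y range: [-21.8, 24.3]
Bounding box: (-2,-21.8) to (29.6,24.3)

(-2,-21.8) to (29.6,24.3)


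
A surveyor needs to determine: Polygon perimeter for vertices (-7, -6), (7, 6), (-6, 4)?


Sides: (-7, -6)->(7, 6): sqrt(340) = 18.439089, (7, 6)->(-6, 4): sqrt(173) = 13.152946, (-6, 4)->(-7, -6): sqrt(101) = 10.049876
Sum = 41.641911
Perimeter = 41.6419

41.6419


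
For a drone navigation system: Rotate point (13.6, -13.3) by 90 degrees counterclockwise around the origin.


90° CCW: (x,y) -> (-y, x)
(13.6,-13.3) -> (13.3, 13.6)

(13.3, 13.6)


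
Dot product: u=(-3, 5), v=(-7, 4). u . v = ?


u . v = u_x*v_x + u_y*v_y = (-3)*(-7) + 5*4
= 21 + 20 = 41

41


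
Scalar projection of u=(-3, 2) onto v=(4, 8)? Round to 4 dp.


u.v = 4, |v| = sqrt(80) = 8.9443
Scalar projection = u.v / |v| = 4 / sqrt(80) = 0.4472

0.4472


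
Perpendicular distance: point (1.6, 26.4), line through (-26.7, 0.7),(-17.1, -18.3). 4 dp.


|cross product| = 784.42
|line direction| = sqrt(453.16) = 21.2876
Distance = 784.42/sqrt(453.16) = 36.8488

36.8488


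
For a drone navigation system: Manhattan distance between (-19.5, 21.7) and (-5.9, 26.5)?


|(-19.5)-(-5.9)| + |21.7-26.5| = 13.6 + 4.8 = 18.4

18.4


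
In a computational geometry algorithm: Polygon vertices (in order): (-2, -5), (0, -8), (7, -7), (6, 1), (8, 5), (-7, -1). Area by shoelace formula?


Shoelace sum: ((-2)*(-8) - 0*(-5)) + (0*(-7) - 7*(-8)) + (7*1 - 6*(-7)) + (6*5 - 8*1) + (8*(-1) - (-7)*5) + ((-7)*(-5) - (-2)*(-1))
= 203
Area = |203|/2 = 101.5

101.5


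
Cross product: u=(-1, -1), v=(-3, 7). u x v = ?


u x v = u_x*v_y - u_y*v_x = (-1)*7 - (-1)*(-3)
= (-7) - 3 = -10

-10


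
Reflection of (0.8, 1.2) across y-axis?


Reflection over y-axis: (x,y) -> (-x,y)
(0.8, 1.2) -> (-0.8, 1.2)

(-0.8, 1.2)


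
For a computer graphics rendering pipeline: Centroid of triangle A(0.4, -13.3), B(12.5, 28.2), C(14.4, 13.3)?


Centroid = ((x_A+x_B+x_C)/3, (y_A+y_B+y_C)/3)
= ((0.4+12.5+14.4)/3, ((-13.3)+28.2+13.3)/3)
= (9.1, 9.4)

(9.1, 9.4)


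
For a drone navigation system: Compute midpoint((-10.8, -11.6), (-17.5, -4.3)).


M = (((-10.8)+(-17.5))/2, ((-11.6)+(-4.3))/2)
= (-14.15, -7.95)

(-14.15, -7.95)


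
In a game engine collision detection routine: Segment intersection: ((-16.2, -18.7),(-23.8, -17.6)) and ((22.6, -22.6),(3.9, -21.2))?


Cross products: d1=-18.61, d2=-28.54, d3=-13.04, d4=-3.11
d1*d2 < 0 and d3*d4 < 0? no

No, they don't intersect


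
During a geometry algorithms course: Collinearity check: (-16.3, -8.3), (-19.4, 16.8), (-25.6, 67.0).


Cross product: ((-19.4)-(-16.3))*(67-(-8.3)) - (16.8-(-8.3))*((-25.6)-(-16.3))
= 0

Yes, collinear


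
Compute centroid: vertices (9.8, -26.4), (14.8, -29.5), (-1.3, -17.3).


Centroid = ((x_A+x_B+x_C)/3, (y_A+y_B+y_C)/3)
= ((9.8+14.8+(-1.3))/3, ((-26.4)+(-29.5)+(-17.3))/3)
= (7.7667, -24.4)

(7.7667, -24.4)


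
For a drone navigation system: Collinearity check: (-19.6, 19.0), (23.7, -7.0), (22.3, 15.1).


Cross product: (23.7-(-19.6))*(15.1-19) - ((-7)-19)*(22.3-(-19.6))
= 920.53

No, not collinear


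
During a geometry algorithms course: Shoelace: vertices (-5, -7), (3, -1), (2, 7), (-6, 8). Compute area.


Shoelace sum: ((-5)*(-1) - 3*(-7)) + (3*7 - 2*(-1)) + (2*8 - (-6)*7) + ((-6)*(-7) - (-5)*8)
= 189
Area = |189|/2 = 94.5

94.5


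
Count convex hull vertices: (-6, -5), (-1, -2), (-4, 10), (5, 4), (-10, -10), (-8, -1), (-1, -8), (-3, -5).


Convex hull vertices (CCW): (-10, -10), (-1, -8), (5, 4), (-4, 10), (-8, -1)
Count = 5

5


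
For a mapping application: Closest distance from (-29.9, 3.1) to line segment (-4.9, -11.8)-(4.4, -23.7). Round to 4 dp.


Project P onto AB: t = 0 (clamped to [0,1])
Closest point on segment: (-4.9, -11.8)
Distance: 29.1034

29.1034


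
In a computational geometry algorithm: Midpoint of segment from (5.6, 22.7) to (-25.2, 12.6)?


M = ((5.6+(-25.2))/2, (22.7+12.6)/2)
= (-9.8, 17.65)

(-9.8, 17.65)


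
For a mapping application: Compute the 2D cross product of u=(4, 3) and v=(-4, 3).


u x v = u_x*v_y - u_y*v_x = 4*3 - 3*(-4)
= 12 - (-12) = 24

24


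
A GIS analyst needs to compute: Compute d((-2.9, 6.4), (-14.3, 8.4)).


dx=-11.4, dy=2
d^2 = (-11.4)^2 + 2^2 = 133.96
d = sqrt(133.96) = 11.5741

11.5741


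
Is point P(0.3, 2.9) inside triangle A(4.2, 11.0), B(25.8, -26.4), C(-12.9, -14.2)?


Cross products: AB x AP = -320.82, BC x BP = -822.81, CA x CP = -40.23
All same sign? yes

Yes, inside


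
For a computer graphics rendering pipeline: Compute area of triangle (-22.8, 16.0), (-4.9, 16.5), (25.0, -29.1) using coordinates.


Area = |x_A(y_B-y_C) + x_B(y_C-y_A) + x_C(y_A-y_B)|/2
= |(-1039.68) + 220.99 + (-12.5)|/2
= 831.19/2 = 415.595

415.595


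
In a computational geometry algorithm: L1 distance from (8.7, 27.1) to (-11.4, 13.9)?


|8.7-(-11.4)| + |27.1-13.9| = 20.1 + 13.2 = 33.3

33.3


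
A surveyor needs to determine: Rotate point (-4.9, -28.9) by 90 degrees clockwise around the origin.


90° CW: (x,y) -> (y, -x)
(-4.9,-28.9) -> (-28.9, 4.9)

(-28.9, 4.9)


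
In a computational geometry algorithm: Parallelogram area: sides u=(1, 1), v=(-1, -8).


|u x v| = |1*(-8) - 1*(-1)|
= |(-8) - (-1)| = 7

7


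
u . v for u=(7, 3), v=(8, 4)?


u . v = u_x*v_x + u_y*v_y = 7*8 + 3*4
= 56 + 12 = 68

68


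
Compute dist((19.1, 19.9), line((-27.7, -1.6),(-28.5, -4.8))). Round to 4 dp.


|cross product| = 132.56
|line direction| = sqrt(10.88) = 3.2985
Distance = 132.56/sqrt(10.88) = 40.1882

40.1882


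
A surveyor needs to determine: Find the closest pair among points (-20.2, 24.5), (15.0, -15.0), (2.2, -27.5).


d(P0,P1) = 52.9083, d(P0,P2) = 56.6194, d(P1,P2) = 17.8911
Closest: P1 and P2

Closest pair: (15.0, -15.0) and (2.2, -27.5), distance = 17.8911


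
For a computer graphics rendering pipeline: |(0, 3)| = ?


|u| = sqrt(0^2 + 3^2) = sqrt(9) = 3

3


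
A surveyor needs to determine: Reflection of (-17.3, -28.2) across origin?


Reflection over origin: (x,y) -> (-x,-y)
(-17.3, -28.2) -> (17.3, 28.2)

(17.3, 28.2)


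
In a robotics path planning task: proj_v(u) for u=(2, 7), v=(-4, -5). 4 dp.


u.v = -43, |v| = sqrt(41) = 6.4031
Scalar projection = u.v / |v| = -43 / sqrt(41) = -6.7155

-6.7155


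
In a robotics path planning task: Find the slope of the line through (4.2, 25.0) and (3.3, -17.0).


slope = (y2-y1)/(x2-x1) = ((-17)-25)/(3.3-4.2) = (-42)/(-0.9) = 46.6667

46.6667


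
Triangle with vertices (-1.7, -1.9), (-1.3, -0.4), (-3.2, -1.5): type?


Side lengths squared: AB^2=2.41, BC^2=4.82, CA^2=2.41
Sorted: [2.41, 2.41, 4.82]
By sides: Isosceles, By angles: Right

Isosceles, Right


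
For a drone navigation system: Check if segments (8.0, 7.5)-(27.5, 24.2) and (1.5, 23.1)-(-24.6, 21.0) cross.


Cross products: d1=420.81, d2=25.89, d3=412.75, d4=807.67
d1*d2 < 0 and d3*d4 < 0? no

No, they don't intersect


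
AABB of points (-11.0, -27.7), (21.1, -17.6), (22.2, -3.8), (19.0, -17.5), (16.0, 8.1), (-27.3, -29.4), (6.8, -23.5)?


x range: [-27.3, 22.2]
y range: [-29.4, 8.1]
Bounding box: (-27.3,-29.4) to (22.2,8.1)

(-27.3,-29.4) to (22.2,8.1)


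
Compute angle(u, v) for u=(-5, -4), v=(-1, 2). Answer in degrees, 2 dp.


u.v = -3, |u| = sqrt(41) = 6.4031, |v| = sqrt(5) = 2.2361
cos(theta) = u.v/(|u||v|) = -3/sqrt(205) = -0.209529
theta = acos(-0.209529) = 102.09 degrees

102.09 degrees


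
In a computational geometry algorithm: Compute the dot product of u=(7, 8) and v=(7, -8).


u . v = u_x*v_x + u_y*v_y = 7*7 + 8*(-8)
= 49 + (-64) = -15

-15


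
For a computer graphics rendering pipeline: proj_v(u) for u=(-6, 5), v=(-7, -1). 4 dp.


u.v = 37, |v| = sqrt(50) = 7.0711
Scalar projection = u.v / |v| = 37 / sqrt(50) = 5.2326

5.2326


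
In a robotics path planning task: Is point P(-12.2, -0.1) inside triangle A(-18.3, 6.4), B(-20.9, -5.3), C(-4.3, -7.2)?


Cross products: AB x AP = 88.27, BC x BP = 102.85, CA x CP = 8.04
All same sign? yes

Yes, inside


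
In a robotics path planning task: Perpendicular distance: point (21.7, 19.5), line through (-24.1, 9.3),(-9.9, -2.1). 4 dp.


|cross product| = 666.96
|line direction| = sqrt(331.6) = 18.2099
Distance = 666.96/sqrt(331.6) = 36.6263

36.6263


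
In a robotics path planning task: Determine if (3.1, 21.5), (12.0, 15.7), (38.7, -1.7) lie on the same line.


Cross product: (12-3.1)*((-1.7)-21.5) - (15.7-21.5)*(38.7-3.1)
= 0

Yes, collinear


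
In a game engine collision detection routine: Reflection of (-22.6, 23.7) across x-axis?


Reflection over x-axis: (x,y) -> (x,-y)
(-22.6, 23.7) -> (-22.6, -23.7)

(-22.6, -23.7)


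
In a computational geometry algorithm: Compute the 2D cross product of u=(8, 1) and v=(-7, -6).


u x v = u_x*v_y - u_y*v_x = 8*(-6) - 1*(-7)
= (-48) - (-7) = -41

-41


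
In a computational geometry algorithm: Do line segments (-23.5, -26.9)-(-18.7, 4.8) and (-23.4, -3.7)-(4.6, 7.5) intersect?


Cross products: d1=-648.48, d2=185.36, d3=108.19, d4=-725.65
d1*d2 < 0 and d3*d4 < 0? yes

Yes, they intersect


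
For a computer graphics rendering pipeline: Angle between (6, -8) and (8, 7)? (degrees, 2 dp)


u.v = -8, |u| = sqrt(100) = 10, |v| = sqrt(113) = 10.6301
cos(theta) = u.v/(|u||v|) = -8/sqrt(11300) = -0.075258
theta = acos(-0.075258) = 94.32 degrees

94.32 degrees


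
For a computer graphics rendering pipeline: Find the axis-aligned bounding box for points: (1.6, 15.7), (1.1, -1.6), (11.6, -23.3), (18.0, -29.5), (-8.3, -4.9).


x range: [-8.3, 18]
y range: [-29.5, 15.7]
Bounding box: (-8.3,-29.5) to (18,15.7)

(-8.3,-29.5) to (18,15.7)


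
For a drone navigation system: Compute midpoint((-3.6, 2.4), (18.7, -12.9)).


M = (((-3.6)+18.7)/2, (2.4+(-12.9))/2)
= (7.55, -5.25)

(7.55, -5.25)


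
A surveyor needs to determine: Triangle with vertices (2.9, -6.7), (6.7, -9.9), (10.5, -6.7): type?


Side lengths squared: AB^2=24.68, BC^2=24.68, CA^2=57.76
Sorted: [24.68, 24.68, 57.76]
By sides: Isosceles, By angles: Obtuse

Isosceles, Obtuse


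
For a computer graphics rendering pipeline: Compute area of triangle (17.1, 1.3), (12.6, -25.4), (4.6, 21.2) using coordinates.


Area = |x_A(y_B-y_C) + x_B(y_C-y_A) + x_C(y_A-y_B)|/2
= |(-796.86) + 250.74 + 122.82|/2
= 423.3/2 = 211.65

211.65


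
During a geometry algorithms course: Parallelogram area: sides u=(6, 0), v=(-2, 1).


|u x v| = |6*1 - 0*(-2)|
= |6 - 0| = 6

6


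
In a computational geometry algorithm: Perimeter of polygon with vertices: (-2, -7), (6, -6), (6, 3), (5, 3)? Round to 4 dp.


Sides: (-2, -7)->(6, -6): sqrt(65) = 8.062258, (6, -6)->(6, 3): sqrt(81) = 9, (6, 3)->(5, 3): sqrt(1) = 1, (5, 3)->(-2, -7): sqrt(149) = 12.206556
Sum = 30.268814
Perimeter = 30.2688

30.2688


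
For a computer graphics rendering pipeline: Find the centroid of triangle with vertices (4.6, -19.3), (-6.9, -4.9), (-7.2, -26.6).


Centroid = ((x_A+x_B+x_C)/3, (y_A+y_B+y_C)/3)
= ((4.6+(-6.9)+(-7.2))/3, ((-19.3)+(-4.9)+(-26.6))/3)
= (-3.1667, -16.9333)

(-3.1667, -16.9333)


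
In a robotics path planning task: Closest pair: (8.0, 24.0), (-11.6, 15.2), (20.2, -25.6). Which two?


d(P0,P1) = 21.4849, d(P0,P2) = 51.0784, d(P1,P2) = 51.7289
Closest: P0 and P1

Closest pair: (8.0, 24.0) and (-11.6, 15.2), distance = 21.4849


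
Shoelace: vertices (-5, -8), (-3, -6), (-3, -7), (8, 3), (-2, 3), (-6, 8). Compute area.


Shoelace sum: ((-5)*(-6) - (-3)*(-8)) + ((-3)*(-7) - (-3)*(-6)) + ((-3)*3 - 8*(-7)) + (8*3 - (-2)*3) + ((-2)*8 - (-6)*3) + ((-6)*(-8) - (-5)*8)
= 176
Area = |176|/2 = 88

88


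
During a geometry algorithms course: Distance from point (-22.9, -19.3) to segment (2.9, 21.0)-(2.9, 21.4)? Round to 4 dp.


Project P onto AB: t = 0 (clamped to [0,1])
Closest point on segment: (2.9, 21)
Distance: 47.8511

47.8511


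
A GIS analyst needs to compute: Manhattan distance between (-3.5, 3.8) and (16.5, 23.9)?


|(-3.5)-16.5| + |3.8-23.9| = 20 + 20.1 = 40.1

40.1


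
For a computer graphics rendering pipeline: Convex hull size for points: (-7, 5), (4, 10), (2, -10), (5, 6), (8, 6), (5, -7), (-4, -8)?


Convex hull vertices (CCW): (-7, 5), (-4, -8), (2, -10), (5, -7), (8, 6), (4, 10)
Count = 6

6


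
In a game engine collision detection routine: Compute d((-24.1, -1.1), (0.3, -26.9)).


dx=24.4, dy=-25.8
d^2 = 24.4^2 + (-25.8)^2 = 1261
d = sqrt(1261) = 35.5106

35.5106


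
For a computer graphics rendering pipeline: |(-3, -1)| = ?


|u| = sqrt((-3)^2 + (-1)^2) = sqrt(10) = 3.1623

3.1623


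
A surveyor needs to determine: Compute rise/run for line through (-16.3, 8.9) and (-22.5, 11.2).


slope = (y2-y1)/(x2-x1) = (11.2-8.9)/((-22.5)-(-16.3)) = 2.3/(-6.2) = -0.371

-0.371


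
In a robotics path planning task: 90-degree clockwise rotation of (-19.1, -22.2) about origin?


90° CW: (x,y) -> (y, -x)
(-19.1,-22.2) -> (-22.2, 19.1)

(-22.2, 19.1)


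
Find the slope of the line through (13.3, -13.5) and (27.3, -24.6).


slope = (y2-y1)/(x2-x1) = ((-24.6)-(-13.5))/(27.3-13.3) = (-11.1)/14 = -0.7929

-0.7929


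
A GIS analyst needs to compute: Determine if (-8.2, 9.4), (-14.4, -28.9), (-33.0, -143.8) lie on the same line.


Cross product: ((-14.4)-(-8.2))*((-143.8)-9.4) - ((-28.9)-9.4)*((-33)-(-8.2))
= 0

Yes, collinear


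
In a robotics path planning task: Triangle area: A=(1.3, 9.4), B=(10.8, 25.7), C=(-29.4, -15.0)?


Area = |x_A(y_B-y_C) + x_B(y_C-y_A) + x_C(y_A-y_B)|/2
= |52.91 + (-263.52) + 479.22|/2
= 268.61/2 = 134.305

134.305


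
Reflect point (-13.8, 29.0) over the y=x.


Reflection over y=x: (x,y) -> (y,x)
(-13.8, 29) -> (29, -13.8)

(29, -13.8)


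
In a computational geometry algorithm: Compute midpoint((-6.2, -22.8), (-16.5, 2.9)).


M = (((-6.2)+(-16.5))/2, ((-22.8)+2.9)/2)
= (-11.35, -9.95)

(-11.35, -9.95)


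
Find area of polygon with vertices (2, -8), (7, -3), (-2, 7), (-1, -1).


Shoelace sum: (2*(-3) - 7*(-8)) + (7*7 - (-2)*(-3)) + ((-2)*(-1) - (-1)*7) + ((-1)*(-8) - 2*(-1))
= 112
Area = |112|/2 = 56

56


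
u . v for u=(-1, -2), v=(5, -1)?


u . v = u_x*v_x + u_y*v_y = (-1)*5 + (-2)*(-1)
= (-5) + 2 = -3

-3


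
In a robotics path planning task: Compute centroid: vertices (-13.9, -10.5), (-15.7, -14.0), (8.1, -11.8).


Centroid = ((x_A+x_B+x_C)/3, (y_A+y_B+y_C)/3)
= (((-13.9)+(-15.7)+8.1)/3, ((-10.5)+(-14)+(-11.8))/3)
= (-7.1667, -12.1)

(-7.1667, -12.1)


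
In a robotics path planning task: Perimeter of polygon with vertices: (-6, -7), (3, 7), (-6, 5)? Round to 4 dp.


Sides: (-6, -7)->(3, 7): sqrt(277) = 16.643317, (3, 7)->(-6, 5): sqrt(85) = 9.219544, (-6, 5)->(-6, -7): sqrt(144) = 12
Sum = 37.862861
Perimeter = 37.8629

37.8629


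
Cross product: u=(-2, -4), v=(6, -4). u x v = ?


u x v = u_x*v_y - u_y*v_x = (-2)*(-4) - (-4)*6
= 8 - (-24) = 32

32


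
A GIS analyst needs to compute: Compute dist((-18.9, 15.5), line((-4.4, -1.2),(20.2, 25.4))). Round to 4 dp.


|cross product| = 796.52
|line direction| = sqrt(1312.72) = 36.2315
Distance = 796.52/sqrt(1312.72) = 21.9842

21.9842


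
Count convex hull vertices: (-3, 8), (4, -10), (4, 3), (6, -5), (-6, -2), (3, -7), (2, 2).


Convex hull vertices (CCW): (-6, -2), (4, -10), (6, -5), (4, 3), (-3, 8)
Count = 5

5


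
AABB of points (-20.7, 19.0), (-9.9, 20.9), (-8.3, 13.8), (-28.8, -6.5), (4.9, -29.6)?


x range: [-28.8, 4.9]
y range: [-29.6, 20.9]
Bounding box: (-28.8,-29.6) to (4.9,20.9)

(-28.8,-29.6) to (4.9,20.9)


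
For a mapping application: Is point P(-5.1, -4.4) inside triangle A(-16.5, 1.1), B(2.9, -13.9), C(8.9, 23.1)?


Cross products: AB x AP = 64.3, BC x BP = 353, CA x CP = 390.5
All same sign? yes

Yes, inside


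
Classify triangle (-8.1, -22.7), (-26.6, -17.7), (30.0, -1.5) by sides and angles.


Side lengths squared: AB^2=367.25, BC^2=3466, CA^2=1901.05
Sorted: [367.25, 1901.05, 3466]
By sides: Scalene, By angles: Obtuse

Scalene, Obtuse


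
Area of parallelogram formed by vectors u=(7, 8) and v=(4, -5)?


|u x v| = |7*(-5) - 8*4|
= |(-35) - 32| = 67

67


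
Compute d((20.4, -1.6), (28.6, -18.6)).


dx=8.2, dy=-17
d^2 = 8.2^2 + (-17)^2 = 356.24
d = sqrt(356.24) = 18.8743

18.8743


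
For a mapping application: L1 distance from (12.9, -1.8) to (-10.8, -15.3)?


|12.9-(-10.8)| + |(-1.8)-(-15.3)| = 23.7 + 13.5 = 37.2

37.2


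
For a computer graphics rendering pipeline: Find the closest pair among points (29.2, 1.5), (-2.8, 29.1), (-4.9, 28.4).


d(P0,P1) = 42.2583, d(P0,P2) = 43.4329, d(P1,P2) = 2.2136
Closest: P1 and P2

Closest pair: (-2.8, 29.1) and (-4.9, 28.4), distance = 2.2136


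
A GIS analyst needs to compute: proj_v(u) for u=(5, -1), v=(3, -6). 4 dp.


u.v = 21, |v| = sqrt(45) = 6.7082
Scalar projection = u.v / |v| = 21 / sqrt(45) = 3.1305

3.1305


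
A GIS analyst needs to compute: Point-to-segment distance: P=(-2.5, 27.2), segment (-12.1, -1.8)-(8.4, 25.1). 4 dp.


Project P onto AB: t = 0.854 (clamped to [0,1])
Closest point on segment: (5.4078, 21.1736)
Distance: 9.9423

9.9423


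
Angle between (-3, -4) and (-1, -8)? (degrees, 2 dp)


u.v = 35, |u| = sqrt(25) = 5, |v| = sqrt(65) = 8.0623
cos(theta) = u.v/(|u||v|) = 35/sqrt(1625) = 0.868243
theta = acos(0.868243) = 29.74 degrees

29.74 degrees


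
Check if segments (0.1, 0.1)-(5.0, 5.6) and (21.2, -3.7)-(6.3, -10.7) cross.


Cross products: d1=-204.32, d2=-251.97, d3=-134.67, d4=-87.02
d1*d2 < 0 and d3*d4 < 0? no

No, they don't intersect


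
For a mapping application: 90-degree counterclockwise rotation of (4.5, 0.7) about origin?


90° CCW: (x,y) -> (-y, x)
(4.5,0.7) -> (-0.7, 4.5)

(-0.7, 4.5)


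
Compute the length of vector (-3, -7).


|u| = sqrt((-3)^2 + (-7)^2) = sqrt(58) = 7.6158

7.6158


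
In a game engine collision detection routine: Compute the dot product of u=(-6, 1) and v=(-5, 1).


u . v = u_x*v_x + u_y*v_y = (-6)*(-5) + 1*1
= 30 + 1 = 31

31


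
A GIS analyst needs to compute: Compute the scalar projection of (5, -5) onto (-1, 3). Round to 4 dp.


u.v = -20, |v| = sqrt(10) = 3.1623
Scalar projection = u.v / |v| = -20 / sqrt(10) = -6.3246

-6.3246


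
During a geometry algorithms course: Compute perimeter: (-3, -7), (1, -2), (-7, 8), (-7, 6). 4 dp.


Sides: (-3, -7)->(1, -2): sqrt(41) = 6.403124, (1, -2)->(-7, 8): sqrt(164) = 12.806248, (-7, 8)->(-7, 6): sqrt(4) = 2, (-7, 6)->(-3, -7): sqrt(185) = 13.601471
Sum = 34.810843
Perimeter = 34.8108

34.8108


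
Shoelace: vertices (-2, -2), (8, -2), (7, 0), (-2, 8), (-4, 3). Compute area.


Shoelace sum: ((-2)*(-2) - 8*(-2)) + (8*0 - 7*(-2)) + (7*8 - (-2)*0) + ((-2)*3 - (-4)*8) + ((-4)*(-2) - (-2)*3)
= 130
Area = |130|/2 = 65

65


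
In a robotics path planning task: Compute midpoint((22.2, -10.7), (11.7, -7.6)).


M = ((22.2+11.7)/2, ((-10.7)+(-7.6))/2)
= (16.95, -9.15)

(16.95, -9.15)


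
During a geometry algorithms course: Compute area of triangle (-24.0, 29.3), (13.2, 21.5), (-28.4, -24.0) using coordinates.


Area = |x_A(y_B-y_C) + x_B(y_C-y_A) + x_C(y_A-y_B)|/2
= |(-1092) + (-703.56) + (-221.52)|/2
= 2017.08/2 = 1008.54

1008.54


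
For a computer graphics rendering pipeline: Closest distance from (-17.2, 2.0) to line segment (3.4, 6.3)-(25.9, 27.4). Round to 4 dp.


Project P onto AB: t = 0 (clamped to [0,1])
Closest point on segment: (3.4, 6.3)
Distance: 21.044

21.044


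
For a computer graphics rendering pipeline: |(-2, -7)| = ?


|u| = sqrt((-2)^2 + (-7)^2) = sqrt(53) = 7.2801

7.2801


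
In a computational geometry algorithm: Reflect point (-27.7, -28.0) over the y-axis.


Reflection over y-axis: (x,y) -> (-x,y)
(-27.7, -28) -> (27.7, -28)

(27.7, -28)


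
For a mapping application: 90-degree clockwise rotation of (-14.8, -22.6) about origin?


90° CW: (x,y) -> (y, -x)
(-14.8,-22.6) -> (-22.6, 14.8)

(-22.6, 14.8)


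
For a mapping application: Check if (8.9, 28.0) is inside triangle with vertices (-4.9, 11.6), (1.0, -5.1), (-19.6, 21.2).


Cross products: AB x AP = 327.22, BC x BP = -889.63, CA x CP = 373.56
All same sign? no

No, outside


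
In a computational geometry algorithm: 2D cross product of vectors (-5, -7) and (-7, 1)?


u x v = u_x*v_y - u_y*v_x = (-5)*1 - (-7)*(-7)
= (-5) - 49 = -54

-54


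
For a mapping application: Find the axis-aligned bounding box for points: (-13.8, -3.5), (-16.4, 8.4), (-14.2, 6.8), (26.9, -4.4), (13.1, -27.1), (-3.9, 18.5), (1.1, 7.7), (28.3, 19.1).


x range: [-16.4, 28.3]
y range: [-27.1, 19.1]
Bounding box: (-16.4,-27.1) to (28.3,19.1)

(-16.4,-27.1) to (28.3,19.1)


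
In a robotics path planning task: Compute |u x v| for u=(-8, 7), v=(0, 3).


|u x v| = |(-8)*3 - 7*0|
= |(-24) - 0| = 24

24


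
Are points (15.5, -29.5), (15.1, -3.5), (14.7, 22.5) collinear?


Cross product: (15.1-15.5)*(22.5-(-29.5)) - ((-3.5)-(-29.5))*(14.7-15.5)
= 0

Yes, collinear


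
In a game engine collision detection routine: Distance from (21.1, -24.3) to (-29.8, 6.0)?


dx=-50.9, dy=30.3
d^2 = (-50.9)^2 + 30.3^2 = 3508.9
d = sqrt(3508.9) = 59.236

59.236


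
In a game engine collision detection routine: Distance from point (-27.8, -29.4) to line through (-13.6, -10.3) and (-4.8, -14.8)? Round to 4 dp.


|cross product| = 231.98
|line direction| = sqrt(97.69) = 9.8838
Distance = 231.98/sqrt(97.69) = 23.4707

23.4707


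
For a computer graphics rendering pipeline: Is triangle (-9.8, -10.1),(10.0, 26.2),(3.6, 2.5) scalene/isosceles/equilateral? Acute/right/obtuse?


Side lengths squared: AB^2=1709.73, BC^2=602.65, CA^2=338.32
Sorted: [338.32, 602.65, 1709.73]
By sides: Scalene, By angles: Obtuse

Scalene, Obtuse


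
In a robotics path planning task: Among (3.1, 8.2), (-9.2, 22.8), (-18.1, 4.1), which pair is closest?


d(P0,P1) = 19.0906, d(P0,P2) = 21.5928, d(P1,P2) = 20.7099
Closest: P0 and P1

Closest pair: (3.1, 8.2) and (-9.2, 22.8), distance = 19.0906


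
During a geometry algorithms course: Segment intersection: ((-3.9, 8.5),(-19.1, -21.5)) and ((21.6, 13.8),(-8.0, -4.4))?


Cross products: d1=-307.22, d2=304.14, d3=684.44, d4=73.08
d1*d2 < 0 and d3*d4 < 0? no

No, they don't intersect


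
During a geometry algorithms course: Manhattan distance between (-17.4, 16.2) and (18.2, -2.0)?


|(-17.4)-18.2| + |16.2-(-2)| = 35.6 + 18.2 = 53.8

53.8


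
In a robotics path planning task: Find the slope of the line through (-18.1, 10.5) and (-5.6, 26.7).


slope = (y2-y1)/(x2-x1) = (26.7-10.5)/((-5.6)-(-18.1)) = 16.2/12.5 = 1.296

1.296


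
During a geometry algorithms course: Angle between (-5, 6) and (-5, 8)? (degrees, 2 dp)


u.v = 73, |u| = sqrt(61) = 7.8102, |v| = sqrt(89) = 9.434
cos(theta) = u.v/(|u||v|) = 73/sqrt(5429) = 0.990747
theta = acos(0.990747) = 7.8 degrees

7.8 degrees


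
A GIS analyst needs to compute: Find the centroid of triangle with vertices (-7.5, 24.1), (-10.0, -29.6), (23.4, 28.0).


Centroid = ((x_A+x_B+x_C)/3, (y_A+y_B+y_C)/3)
= (((-7.5)+(-10)+23.4)/3, (24.1+(-29.6)+28)/3)
= (1.9667, 7.5)

(1.9667, 7.5)


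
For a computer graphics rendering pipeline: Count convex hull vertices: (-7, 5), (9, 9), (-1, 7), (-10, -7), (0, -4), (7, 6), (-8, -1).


Convex hull vertices (CCW): (-10, -7), (0, -4), (7, 6), (9, 9), (-1, 7), (-7, 5)
Count = 6

6


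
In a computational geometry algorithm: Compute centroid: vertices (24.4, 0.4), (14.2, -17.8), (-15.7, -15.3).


Centroid = ((x_A+x_B+x_C)/3, (y_A+y_B+y_C)/3)
= ((24.4+14.2+(-15.7))/3, (0.4+(-17.8)+(-15.3))/3)
= (7.6333, -10.9)

(7.6333, -10.9)


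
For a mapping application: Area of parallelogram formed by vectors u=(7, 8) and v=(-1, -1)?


|u x v| = |7*(-1) - 8*(-1)|
= |(-7) - (-8)| = 1

1


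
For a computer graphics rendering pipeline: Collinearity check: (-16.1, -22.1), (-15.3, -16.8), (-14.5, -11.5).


Cross product: ((-15.3)-(-16.1))*((-11.5)-(-22.1)) - ((-16.8)-(-22.1))*((-14.5)-(-16.1))
= 0

Yes, collinear


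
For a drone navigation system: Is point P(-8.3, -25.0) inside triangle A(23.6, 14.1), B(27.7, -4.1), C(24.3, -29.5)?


Cross products: AB x AP = -740.89, BC x BP = -843.34, CA x CP = 1418.21
All same sign? no

No, outside


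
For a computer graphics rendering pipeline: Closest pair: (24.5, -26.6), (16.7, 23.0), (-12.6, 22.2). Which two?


d(P0,P1) = 50.2096, d(P0,P2) = 61.3013, d(P1,P2) = 29.3109
Closest: P1 and P2

Closest pair: (16.7, 23.0) and (-12.6, 22.2), distance = 29.3109


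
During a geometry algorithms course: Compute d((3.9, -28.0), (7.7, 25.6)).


dx=3.8, dy=53.6
d^2 = 3.8^2 + 53.6^2 = 2887.4
d = sqrt(2887.4) = 53.7345

53.7345


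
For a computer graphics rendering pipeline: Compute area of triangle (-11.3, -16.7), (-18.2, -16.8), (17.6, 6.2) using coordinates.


Area = |x_A(y_B-y_C) + x_B(y_C-y_A) + x_C(y_A-y_B)|/2
= |259.9 + (-416.78) + 1.76|/2
= 155.12/2 = 77.56

77.56


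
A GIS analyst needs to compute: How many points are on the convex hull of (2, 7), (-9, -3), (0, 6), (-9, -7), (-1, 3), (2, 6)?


Convex hull vertices (CCW): (-9, -7), (2, 6), (2, 7), (0, 6), (-9, -3)
Count = 5

5


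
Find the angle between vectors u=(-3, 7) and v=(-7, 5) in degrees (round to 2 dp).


u.v = 56, |u| = sqrt(58) = 7.6158, |v| = sqrt(74) = 8.6023
cos(theta) = u.v/(|u||v|) = 56/sqrt(4292) = 0.854788
theta = acos(0.854788) = 31.26 degrees

31.26 degrees


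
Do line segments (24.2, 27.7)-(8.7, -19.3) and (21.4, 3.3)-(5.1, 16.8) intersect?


Cross products: d1=-435.52, d2=539.83, d3=246.6, d4=-728.75
d1*d2 < 0 and d3*d4 < 0? yes

Yes, they intersect


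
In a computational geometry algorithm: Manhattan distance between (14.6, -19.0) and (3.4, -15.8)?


|14.6-3.4| + |(-19)-(-15.8)| = 11.2 + 3.2 = 14.4

14.4


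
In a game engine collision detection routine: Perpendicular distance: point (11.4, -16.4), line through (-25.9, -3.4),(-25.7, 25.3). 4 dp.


|cross product| = 1073.11
|line direction| = sqrt(823.73) = 28.7007
Distance = 1073.11/sqrt(823.73) = 37.3897

37.3897


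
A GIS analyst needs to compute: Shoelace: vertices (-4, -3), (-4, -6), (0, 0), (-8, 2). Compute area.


Shoelace sum: ((-4)*(-6) - (-4)*(-3)) + ((-4)*0 - 0*(-6)) + (0*2 - (-8)*0) + ((-8)*(-3) - (-4)*2)
= 44
Area = |44|/2 = 22

22


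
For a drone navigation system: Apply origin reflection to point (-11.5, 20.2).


Reflection over origin: (x,y) -> (-x,-y)
(-11.5, 20.2) -> (11.5, -20.2)

(11.5, -20.2)


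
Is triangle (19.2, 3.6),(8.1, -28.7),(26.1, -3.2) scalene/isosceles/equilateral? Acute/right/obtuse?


Side lengths squared: AB^2=1166.5, BC^2=974.25, CA^2=93.85
Sorted: [93.85, 974.25, 1166.5]
By sides: Scalene, By angles: Obtuse

Scalene, Obtuse


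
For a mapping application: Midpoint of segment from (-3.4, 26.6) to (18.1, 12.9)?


M = (((-3.4)+18.1)/2, (26.6+12.9)/2)
= (7.35, 19.75)

(7.35, 19.75)


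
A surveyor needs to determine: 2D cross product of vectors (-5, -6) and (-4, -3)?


u x v = u_x*v_y - u_y*v_x = (-5)*(-3) - (-6)*(-4)
= 15 - 24 = -9

-9


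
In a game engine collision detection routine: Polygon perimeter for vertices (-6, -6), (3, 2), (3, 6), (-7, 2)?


Sides: (-6, -6)->(3, 2): sqrt(145) = 12.041595, (3, 2)->(3, 6): sqrt(16) = 4, (3, 6)->(-7, 2): sqrt(116) = 10.77033, (-7, 2)->(-6, -6): sqrt(65) = 8.062258
Sum = 34.874183
Perimeter = 34.8742

34.8742


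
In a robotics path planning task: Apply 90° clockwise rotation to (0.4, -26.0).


90° CW: (x,y) -> (y, -x)
(0.4,-26) -> (-26, -0.4)

(-26, -0.4)


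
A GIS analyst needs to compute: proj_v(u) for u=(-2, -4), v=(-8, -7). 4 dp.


u.v = 44, |v| = sqrt(113) = 10.6301
Scalar projection = u.v / |v| = 44 / sqrt(113) = 4.1392

4.1392


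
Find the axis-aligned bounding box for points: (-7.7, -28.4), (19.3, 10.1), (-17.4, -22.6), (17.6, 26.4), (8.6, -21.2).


x range: [-17.4, 19.3]
y range: [-28.4, 26.4]
Bounding box: (-17.4,-28.4) to (19.3,26.4)

(-17.4,-28.4) to (19.3,26.4)


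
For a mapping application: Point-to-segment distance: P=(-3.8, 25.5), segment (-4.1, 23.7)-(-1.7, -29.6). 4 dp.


Project P onto AB: t = 0 (clamped to [0,1])
Closest point on segment: (-4.1, 23.7)
Distance: 1.8248

1.8248


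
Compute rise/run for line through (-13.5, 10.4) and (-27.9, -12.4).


slope = (y2-y1)/(x2-x1) = ((-12.4)-10.4)/((-27.9)-(-13.5)) = (-22.8)/(-14.4) = 1.5833

1.5833


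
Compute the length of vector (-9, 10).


|u| = sqrt((-9)^2 + 10^2) = sqrt(181) = 13.4536

13.4536


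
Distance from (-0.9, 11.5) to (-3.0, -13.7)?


dx=-2.1, dy=-25.2
d^2 = (-2.1)^2 + (-25.2)^2 = 639.45
d = sqrt(639.45) = 25.2873

25.2873


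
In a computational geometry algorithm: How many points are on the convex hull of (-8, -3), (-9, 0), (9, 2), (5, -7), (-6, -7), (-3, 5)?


Convex hull vertices (CCW): (-9, 0), (-8, -3), (-6, -7), (5, -7), (9, 2), (-3, 5)
Count = 6

6


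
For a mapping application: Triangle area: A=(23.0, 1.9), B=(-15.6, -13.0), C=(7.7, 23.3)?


Area = |x_A(y_B-y_C) + x_B(y_C-y_A) + x_C(y_A-y_B)|/2
= |(-834.9) + (-333.84) + 114.73|/2
= 1054.01/2 = 527.005

527.005


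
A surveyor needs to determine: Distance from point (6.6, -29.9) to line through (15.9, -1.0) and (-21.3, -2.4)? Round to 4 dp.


|cross product| = 1062.06
|line direction| = sqrt(1385.8) = 37.2263
Distance = 1062.06/sqrt(1385.8) = 28.5298

28.5298


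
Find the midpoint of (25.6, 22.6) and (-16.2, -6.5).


M = ((25.6+(-16.2))/2, (22.6+(-6.5))/2)
= (4.7, 8.05)

(4.7, 8.05)


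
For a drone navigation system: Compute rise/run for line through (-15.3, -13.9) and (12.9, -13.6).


slope = (y2-y1)/(x2-x1) = ((-13.6)-(-13.9))/(12.9-(-15.3)) = 0.3/28.2 = 0.0106

0.0106


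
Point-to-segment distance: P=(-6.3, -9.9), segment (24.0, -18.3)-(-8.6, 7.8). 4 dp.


Project P onto AB: t = 0.6921 (clamped to [0,1])
Closest point on segment: (1.4372, -0.2359)
Distance: 12.3798

12.3798


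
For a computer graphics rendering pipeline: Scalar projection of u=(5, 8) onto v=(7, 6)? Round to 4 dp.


u.v = 83, |v| = sqrt(85) = 9.2195
Scalar projection = u.v / |v| = 83 / sqrt(85) = 9.0026

9.0026


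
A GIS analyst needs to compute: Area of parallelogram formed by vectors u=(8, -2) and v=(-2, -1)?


|u x v| = |8*(-1) - (-2)*(-2)|
= |(-8) - 4| = 12

12


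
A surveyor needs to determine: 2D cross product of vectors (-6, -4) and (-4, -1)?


u x v = u_x*v_y - u_y*v_x = (-6)*(-1) - (-4)*(-4)
= 6 - 16 = -10

-10


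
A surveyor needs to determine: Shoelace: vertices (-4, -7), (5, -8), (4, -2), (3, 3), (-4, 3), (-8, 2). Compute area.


Shoelace sum: ((-4)*(-8) - 5*(-7)) + (5*(-2) - 4*(-8)) + (4*3 - 3*(-2)) + (3*3 - (-4)*3) + ((-4)*2 - (-8)*3) + ((-8)*(-7) - (-4)*2)
= 208
Area = |208|/2 = 104

104


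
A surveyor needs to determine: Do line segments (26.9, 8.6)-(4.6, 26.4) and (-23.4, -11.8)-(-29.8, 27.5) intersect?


Cross products: d1=-2107.35, d2=-1344.88, d3=1350.26, d4=587.79
d1*d2 < 0 and d3*d4 < 0? no

No, they don't intersect


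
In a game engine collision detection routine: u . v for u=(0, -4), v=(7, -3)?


u . v = u_x*v_x + u_y*v_y = 0*7 + (-4)*(-3)
= 0 + 12 = 12

12


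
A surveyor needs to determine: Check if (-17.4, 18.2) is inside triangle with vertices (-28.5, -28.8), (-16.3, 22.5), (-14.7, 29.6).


Cross products: AB x AP = 3.97, BC x BP = 0.93, CA x CP = -0.36
All same sign? no

No, outside


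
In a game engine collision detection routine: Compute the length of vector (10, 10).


|u| = sqrt(10^2 + 10^2) = sqrt(200) = 14.1421

14.1421


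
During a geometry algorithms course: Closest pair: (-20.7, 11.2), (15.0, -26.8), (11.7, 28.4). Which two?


d(P0,P1) = 52.1391, d(P0,P2) = 36.6824, d(P1,P2) = 55.2986
Closest: P0 and P2

Closest pair: (-20.7, 11.2) and (11.7, 28.4), distance = 36.6824


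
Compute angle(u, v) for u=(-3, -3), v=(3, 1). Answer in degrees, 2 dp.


u.v = -12, |u| = sqrt(18) = 4.2426, |v| = sqrt(10) = 3.1623
cos(theta) = u.v/(|u||v|) = -12/sqrt(180) = -0.894427
theta = acos(-0.894427) = 153.43 degrees

153.43 degrees
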